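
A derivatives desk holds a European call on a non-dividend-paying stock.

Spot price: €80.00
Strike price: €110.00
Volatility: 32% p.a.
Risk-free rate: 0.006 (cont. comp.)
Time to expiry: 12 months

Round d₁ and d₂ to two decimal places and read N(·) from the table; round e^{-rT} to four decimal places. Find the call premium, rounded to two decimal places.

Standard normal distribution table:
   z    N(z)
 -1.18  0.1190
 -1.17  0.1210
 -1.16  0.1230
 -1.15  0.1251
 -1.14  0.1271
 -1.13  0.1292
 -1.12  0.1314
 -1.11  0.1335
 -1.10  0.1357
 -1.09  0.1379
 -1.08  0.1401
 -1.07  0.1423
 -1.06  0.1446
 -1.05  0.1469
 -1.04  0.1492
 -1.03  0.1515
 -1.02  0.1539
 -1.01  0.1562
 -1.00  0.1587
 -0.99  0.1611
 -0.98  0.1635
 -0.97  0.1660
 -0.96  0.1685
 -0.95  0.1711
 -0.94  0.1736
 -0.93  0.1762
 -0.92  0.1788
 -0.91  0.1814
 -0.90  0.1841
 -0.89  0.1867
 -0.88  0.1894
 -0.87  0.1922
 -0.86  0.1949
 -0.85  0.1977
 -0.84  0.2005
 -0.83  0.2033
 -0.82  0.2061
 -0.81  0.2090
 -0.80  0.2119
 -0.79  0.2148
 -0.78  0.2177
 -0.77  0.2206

σ√T = 0.32·√1 = 0.3200
d₁ = [ln(80/110) + (0.006 + 0.32²/2)·1] / 0.3200 = [-0.3185 + 0.0572] / 0.3200 = -0.8164 ⇒ -0.82
d₂ = d₁ − σ√T = -0.8164 − 0.3200 = -1.1364 ⇒ -1.14
exp(−rT) = exp(−0.006·1) = 0.9940
N(d₁) = N(-0.82) = 0.2061;  N(d₂) = N(-1.14) = 0.1271
C = 80·0.2061 − 110·0.9940·0.1271 = 16.4880 − 13.8971 = 2.5909

€2.59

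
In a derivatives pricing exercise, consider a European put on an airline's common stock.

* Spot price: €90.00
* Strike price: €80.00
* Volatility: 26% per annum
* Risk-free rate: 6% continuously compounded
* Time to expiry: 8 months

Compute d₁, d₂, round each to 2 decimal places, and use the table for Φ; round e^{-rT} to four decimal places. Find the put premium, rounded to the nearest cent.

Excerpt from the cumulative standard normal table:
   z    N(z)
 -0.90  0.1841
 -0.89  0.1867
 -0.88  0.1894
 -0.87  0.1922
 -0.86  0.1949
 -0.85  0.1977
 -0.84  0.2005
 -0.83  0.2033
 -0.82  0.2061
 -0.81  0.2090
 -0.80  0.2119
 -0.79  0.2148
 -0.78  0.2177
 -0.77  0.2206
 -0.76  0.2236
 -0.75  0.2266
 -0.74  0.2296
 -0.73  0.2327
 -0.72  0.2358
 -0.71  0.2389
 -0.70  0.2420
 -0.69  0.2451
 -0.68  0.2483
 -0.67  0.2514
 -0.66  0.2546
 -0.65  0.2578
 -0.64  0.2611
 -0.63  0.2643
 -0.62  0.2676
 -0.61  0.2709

€2.28

σ√T = 0.26 × 0.8165 = 0.2123
d₁ = [ln(90/80) + (0.06 + ½·0.26²)·0.6667] / (σ√T) = (0.1178 + 0.0625) / 0.2123 = 0.8494 → 0.85
d₂ = 0.8494 − 0.2123 = 0.6371 → 0.64
e^(−rT) = e^(−0.06·0.6667) = 0.9608
N(−d₂) = N(-0.64) = 0.2611;  N(−d₁) = N(-0.85) = 0.1977
P = 80·0.9608·0.2611 − 90·0.1977 = 20.0692 − 17.7930 = 2.2762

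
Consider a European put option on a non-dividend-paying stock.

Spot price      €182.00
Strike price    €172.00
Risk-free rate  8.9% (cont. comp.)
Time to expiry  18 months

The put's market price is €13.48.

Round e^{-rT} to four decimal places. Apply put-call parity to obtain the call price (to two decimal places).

€44.98

exp(−rT) = exp(−0.089·1.5) = 0.8750
Put-call parity: C − P = S − K·e^(−rT) = 182 − 172·0.8750 = 182 − 150.5000 = 31.5000
C = P + (C − P) = 13.48 + (31.5000) = 44.9800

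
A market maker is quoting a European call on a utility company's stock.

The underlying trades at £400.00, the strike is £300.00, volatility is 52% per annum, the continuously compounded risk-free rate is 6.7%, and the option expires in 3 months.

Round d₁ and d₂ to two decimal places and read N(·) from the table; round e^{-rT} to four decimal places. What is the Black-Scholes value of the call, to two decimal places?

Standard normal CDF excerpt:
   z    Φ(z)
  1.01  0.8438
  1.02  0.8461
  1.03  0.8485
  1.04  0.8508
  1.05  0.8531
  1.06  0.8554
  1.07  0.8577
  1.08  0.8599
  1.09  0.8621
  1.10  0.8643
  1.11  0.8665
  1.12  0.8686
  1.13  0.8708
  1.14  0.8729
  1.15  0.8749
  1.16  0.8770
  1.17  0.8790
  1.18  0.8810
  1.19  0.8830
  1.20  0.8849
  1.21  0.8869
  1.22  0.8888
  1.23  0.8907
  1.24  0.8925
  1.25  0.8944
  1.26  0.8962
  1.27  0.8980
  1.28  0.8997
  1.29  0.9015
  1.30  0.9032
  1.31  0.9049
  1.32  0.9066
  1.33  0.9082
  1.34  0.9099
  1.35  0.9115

£110.28

σ√T = 0.52·√0.25 = 0.2600
ln(S/K) + (r + σ²/2)T = ln(400/300) + (0.067 + 0.52²/2)·0.25 = 0.2877 + 0.0506 = 0.3382
d₁ = 0.3382 / 0.2600 = 1.3009 which rounds to 1.30
d₂ = d₁ − σ√T = 1.3009 − 0.2600 = 1.0409 which rounds to 1.04
exp(−rT) = exp(−0.067·0.25) = 0.9834
N(d₁) = N(1.30) = 0.9032;  N(d₂) = N(1.04) = 0.8508
C = 400·0.9032 − 300·0.9834·0.8508 = 361.2800 − 251.0030 = 110.2770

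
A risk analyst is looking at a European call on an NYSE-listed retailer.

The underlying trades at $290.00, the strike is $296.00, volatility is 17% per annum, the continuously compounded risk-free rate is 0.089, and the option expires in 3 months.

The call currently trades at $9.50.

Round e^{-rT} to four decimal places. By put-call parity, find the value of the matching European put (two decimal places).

e^(−rT) = e^(−0.089·0.25) = 0.9780
Put-call parity: C − P = S − K·e^(−rT) = 290 − 296·0.9780 = 290 − 289.4880 = 0.5120
P = C − (C − P) = 9.50 − (0.5120) = 8.9880

$8.99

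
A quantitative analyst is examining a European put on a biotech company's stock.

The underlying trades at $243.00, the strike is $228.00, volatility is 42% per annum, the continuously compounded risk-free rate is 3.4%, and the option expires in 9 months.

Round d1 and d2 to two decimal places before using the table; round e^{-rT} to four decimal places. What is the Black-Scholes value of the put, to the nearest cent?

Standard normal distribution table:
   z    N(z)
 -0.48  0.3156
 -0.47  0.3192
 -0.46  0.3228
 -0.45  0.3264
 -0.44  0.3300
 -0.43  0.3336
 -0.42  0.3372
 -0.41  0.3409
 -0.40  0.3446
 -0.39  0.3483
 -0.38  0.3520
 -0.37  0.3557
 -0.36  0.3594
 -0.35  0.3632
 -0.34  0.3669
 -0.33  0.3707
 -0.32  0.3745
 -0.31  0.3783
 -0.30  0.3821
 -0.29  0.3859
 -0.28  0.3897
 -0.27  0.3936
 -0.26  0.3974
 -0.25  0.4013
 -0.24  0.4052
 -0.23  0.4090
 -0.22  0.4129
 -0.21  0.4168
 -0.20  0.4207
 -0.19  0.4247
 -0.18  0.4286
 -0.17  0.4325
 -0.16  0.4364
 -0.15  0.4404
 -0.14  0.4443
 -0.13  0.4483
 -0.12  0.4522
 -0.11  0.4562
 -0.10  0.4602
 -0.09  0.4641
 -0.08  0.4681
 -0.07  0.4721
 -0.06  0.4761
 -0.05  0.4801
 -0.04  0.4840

$24.75

σ√T = 0.42·√0.75 = 0.3637
d₁ = [ln(243/228) + (0.034 + 0.42²/2)·0.75] / 0.3637 = [0.0637 + 0.0916] / 0.3637 = 0.4271 → 0.43
d₂ = d₁ − σ√T = 0.4271 − 0.3637 = 0.0634 → 0.06
e^(−rT) = e^(−0.034·0.75) = 0.9748
N(−d₂) = N(-0.06) = 0.4761;  N(−d₁) = N(-0.43) = 0.3336
P = 228·0.9748·0.4761 − 243·0.3336 = 105.8153 − 81.0648 = 24.7505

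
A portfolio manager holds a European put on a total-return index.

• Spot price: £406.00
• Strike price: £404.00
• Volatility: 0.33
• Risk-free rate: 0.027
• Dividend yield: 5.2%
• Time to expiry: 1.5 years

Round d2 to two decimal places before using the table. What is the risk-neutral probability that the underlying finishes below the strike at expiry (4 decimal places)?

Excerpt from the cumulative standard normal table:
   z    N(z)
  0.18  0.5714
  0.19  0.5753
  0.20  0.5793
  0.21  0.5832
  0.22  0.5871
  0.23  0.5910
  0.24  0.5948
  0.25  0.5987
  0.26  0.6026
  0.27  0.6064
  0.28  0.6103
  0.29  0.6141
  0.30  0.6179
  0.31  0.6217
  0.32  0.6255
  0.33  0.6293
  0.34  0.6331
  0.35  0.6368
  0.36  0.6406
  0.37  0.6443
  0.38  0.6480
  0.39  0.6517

σ√T = 0.33 × 1.2247 = 0.4042
ln(S/K) + (r − q + σ²/2)T = ln(406/404) + (0.027 − 0.052 + 0.33²/2)·1.5 = 0.0049 + 0.0442 = 0.0491
d₁ = 0.0491 / 0.4042 = 0.1215 ⇒ 0.12
d₂ = d₁ − σ√T = 0.1215 − 0.4042 = -0.2826 ⇒ -0.28
Pr(exercise) under Q = N(−d₂) = N(0.28) = 0.6103

0.6103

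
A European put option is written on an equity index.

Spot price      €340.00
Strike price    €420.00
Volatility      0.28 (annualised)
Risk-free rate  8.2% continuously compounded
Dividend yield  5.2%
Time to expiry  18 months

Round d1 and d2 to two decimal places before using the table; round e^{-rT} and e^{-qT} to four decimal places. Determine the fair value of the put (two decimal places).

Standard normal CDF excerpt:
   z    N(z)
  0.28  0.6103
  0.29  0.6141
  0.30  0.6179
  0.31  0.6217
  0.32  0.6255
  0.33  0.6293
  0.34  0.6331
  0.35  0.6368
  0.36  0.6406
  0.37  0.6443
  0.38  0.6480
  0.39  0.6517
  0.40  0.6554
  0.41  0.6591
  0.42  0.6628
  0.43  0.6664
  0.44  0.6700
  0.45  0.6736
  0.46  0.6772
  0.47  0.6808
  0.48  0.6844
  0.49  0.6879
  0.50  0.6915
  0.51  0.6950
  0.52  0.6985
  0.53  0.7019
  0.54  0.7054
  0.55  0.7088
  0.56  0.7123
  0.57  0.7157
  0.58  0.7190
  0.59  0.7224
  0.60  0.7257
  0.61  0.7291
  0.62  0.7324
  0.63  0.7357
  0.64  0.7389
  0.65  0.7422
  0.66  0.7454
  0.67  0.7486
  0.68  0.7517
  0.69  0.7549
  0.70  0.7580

σ√T = 0.28·√1.5 = 0.3429
d₁ = [ln(340/420) + (0.082 − 0.052 + ½·0.28²)·1.5] / (σ√T) = (-0.2113 + 0.1038) / 0.3429 = -0.3135 → -0.31
d₂ = -0.3135 − 0.3429 = -0.6564 → -0.66
e^(−qT) = e^(−0.052·1.5) = 0.9250;  e^(−rT) = e^(−0.082·1.5) = 0.8843
N(−d₂) = N(0.66) = 0.7454;  N(−d₁) = N(0.31) = 0.6217
P = 420·0.8843·0.7454 − 340·0.9250·0.6217 = 276.8460 − 195.5247 = 81.3214

€81.32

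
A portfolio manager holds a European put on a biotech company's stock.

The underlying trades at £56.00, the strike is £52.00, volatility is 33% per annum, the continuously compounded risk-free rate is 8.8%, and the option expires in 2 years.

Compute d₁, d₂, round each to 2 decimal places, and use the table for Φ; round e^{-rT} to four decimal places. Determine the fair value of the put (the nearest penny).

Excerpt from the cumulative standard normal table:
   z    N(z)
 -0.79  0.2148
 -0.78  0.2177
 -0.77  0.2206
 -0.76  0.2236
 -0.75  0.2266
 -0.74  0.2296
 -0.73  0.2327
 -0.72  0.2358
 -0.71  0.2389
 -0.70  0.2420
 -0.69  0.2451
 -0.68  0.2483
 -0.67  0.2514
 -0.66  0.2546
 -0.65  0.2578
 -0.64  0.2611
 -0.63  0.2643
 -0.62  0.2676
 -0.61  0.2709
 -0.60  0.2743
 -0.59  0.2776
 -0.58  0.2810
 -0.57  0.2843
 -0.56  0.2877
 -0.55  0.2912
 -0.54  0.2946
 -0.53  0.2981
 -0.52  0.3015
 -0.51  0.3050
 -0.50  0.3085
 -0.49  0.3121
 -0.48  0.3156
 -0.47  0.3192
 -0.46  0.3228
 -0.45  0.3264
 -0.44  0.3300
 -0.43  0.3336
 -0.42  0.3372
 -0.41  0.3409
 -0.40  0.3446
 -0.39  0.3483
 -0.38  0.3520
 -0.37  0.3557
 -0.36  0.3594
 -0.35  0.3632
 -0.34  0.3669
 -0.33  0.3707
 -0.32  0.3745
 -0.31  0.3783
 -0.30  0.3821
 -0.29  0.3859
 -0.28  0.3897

£4.31

σ√T = 0.33·√2 = 0.4667
d₁ = [ln(56/52) + (0.088 + 0.33²/2)·2] / 0.4667 = [0.0741 + 0.2849] / 0.4667 = 0.7693 → 0.77
d₂ = d₁ − σ√T = 0.7693 − 0.4667 = 0.3026 → 0.30
exp(−rT) = exp(−0.088·2) = 0.8386
P = 52·0.8386·N(-0.30) − 56·N(-0.77) = 52·0.8386·0.3821 − 56·0.2206 = 16.6623 − 12.3536 = 4.3087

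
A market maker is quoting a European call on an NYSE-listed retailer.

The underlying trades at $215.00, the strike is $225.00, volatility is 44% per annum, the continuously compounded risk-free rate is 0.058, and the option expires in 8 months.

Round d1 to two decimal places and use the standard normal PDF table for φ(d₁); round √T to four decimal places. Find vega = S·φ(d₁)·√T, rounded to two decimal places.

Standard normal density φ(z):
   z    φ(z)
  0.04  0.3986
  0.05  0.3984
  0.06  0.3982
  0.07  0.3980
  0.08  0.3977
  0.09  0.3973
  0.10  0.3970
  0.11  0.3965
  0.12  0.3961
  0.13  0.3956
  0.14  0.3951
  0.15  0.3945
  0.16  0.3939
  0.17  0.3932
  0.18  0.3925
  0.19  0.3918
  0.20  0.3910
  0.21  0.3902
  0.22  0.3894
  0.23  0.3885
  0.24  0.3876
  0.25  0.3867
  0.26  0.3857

69.15

σ√T = 0.44 × 0.8165 = 0.3593
ln(S/K) + (r + σ²/2)T = ln(215/225) + (0.058 + 0.44²/2)·0.6667 = -0.0455 + 0.1032 = 0.0577
d₁ = 0.0577 / 0.3593 = 0.1607 ≈ 0.16
√T = √0.6667 = 0.8165
φ(d₁) = φ(0.16) = 0.3939
vega = S·φ(d₁)·√T = 215·0.3939·0.8165 = 69.1482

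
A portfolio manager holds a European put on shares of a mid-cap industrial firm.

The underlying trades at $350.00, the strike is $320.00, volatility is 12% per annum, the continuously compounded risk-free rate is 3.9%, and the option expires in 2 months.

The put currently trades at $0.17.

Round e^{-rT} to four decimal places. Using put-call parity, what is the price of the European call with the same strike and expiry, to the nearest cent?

e^(−rT) = e^(−0.039·0.1667) = 0.9935
Put-call parity: C − P = S − K·e^(−rT) = 350 − 320·0.9935 = 350 − 317.9200 = 32.0800
C = P + (C − P) = 0.17 + (32.0800) = 32.2500

$32.25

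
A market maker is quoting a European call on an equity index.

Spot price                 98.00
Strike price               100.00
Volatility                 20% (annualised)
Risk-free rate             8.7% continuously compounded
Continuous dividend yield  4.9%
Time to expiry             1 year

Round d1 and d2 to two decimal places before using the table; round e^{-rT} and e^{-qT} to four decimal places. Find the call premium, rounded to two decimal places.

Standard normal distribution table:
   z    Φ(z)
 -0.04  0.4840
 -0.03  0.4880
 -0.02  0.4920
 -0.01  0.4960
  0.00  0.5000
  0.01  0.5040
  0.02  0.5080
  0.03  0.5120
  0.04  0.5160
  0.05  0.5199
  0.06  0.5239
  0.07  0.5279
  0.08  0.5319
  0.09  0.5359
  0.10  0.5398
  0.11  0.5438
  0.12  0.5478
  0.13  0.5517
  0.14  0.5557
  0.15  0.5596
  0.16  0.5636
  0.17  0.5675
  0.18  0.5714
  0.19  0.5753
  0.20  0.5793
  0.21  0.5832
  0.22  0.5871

T = 1;  σ√T = 0.2000
d₁ = [ln(98/100) + (0.087 − 0.049 + 0.2²/2)·1] / 0.2000 = [-0.0202 + 0.0580] / 0.2000 = 0.1890 which rounds to 0.19
d₂ = d₁ − σ√T = 0.1890 − 0.2000 = -0.0110 which rounds to -0.01
exp(−qT) = exp(−0.049·1) = 0.9522;  exp(−rT) = exp(−0.087·1) = 0.9167
C = 98·0.9522·N(0.19) − 100·0.9167·N(-0.01) = 98·0.9522·0.5753 − 100·0.9167·0.4960 = 53.6845 − 45.4683 = 8.2161

8.22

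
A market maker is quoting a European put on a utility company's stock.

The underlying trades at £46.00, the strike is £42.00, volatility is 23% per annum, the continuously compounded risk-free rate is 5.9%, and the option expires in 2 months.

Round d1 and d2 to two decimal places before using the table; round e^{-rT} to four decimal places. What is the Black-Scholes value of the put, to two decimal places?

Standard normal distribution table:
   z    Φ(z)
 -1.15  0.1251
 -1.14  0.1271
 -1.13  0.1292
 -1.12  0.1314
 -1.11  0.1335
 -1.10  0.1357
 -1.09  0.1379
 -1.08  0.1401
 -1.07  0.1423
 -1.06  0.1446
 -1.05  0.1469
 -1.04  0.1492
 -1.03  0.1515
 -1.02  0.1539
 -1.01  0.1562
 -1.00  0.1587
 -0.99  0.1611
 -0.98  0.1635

£0.26

σ√T = 0.23·√0.1667 = 0.0939
d₁ = [ln(46/42) + (0.059 + 0.23²/2)·0.1667] / 0.0939 = [0.0910 + 0.0142] / 0.0939 = 1.1205 → 1.12
d₂ = d₁ − σ√T = 1.1205 − 0.0939 = 1.0266 → 1.03
exp(−rT) = exp(−0.059·0.1667) = 0.9902
P = 42·0.9902·N(-1.03) − 46·N(-1.12) = 42·0.9902·0.1515 − 46·0.1314 = 6.3006 − 6.0444 = 0.2562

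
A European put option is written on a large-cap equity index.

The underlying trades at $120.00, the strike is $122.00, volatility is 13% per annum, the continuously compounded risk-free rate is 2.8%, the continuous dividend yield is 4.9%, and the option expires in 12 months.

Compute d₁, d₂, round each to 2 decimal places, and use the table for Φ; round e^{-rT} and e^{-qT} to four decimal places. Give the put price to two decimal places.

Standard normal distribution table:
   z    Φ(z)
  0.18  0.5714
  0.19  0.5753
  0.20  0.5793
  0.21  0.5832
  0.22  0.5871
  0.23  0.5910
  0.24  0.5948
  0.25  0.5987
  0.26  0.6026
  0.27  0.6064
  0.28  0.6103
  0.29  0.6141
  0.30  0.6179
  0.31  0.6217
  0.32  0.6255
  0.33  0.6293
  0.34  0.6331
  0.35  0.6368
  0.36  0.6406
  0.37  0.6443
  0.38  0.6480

T = 1;  σ√T = 0.1300
ln(S/K) + (r − q + σ²/2)T = ln(120/122) + (0.028 − 0.049 + 0.13²/2)·1 = -0.0165 − 0.0126 = -0.0291
d₁ = -0.0291 / 0.1300 = -0.2237 → -0.22
d₂ = d₁ − σ√T = -0.2237 − 0.1300 = -0.3537 → -0.35
e^(−qT) = e^(−0.049·1) = 0.9522;  e^(−rT) = e^(−0.028·1) = 0.9724
P = 122·0.9724·N(0.35) − 120·0.9522·N(0.22) = 122·0.9724·0.6368 − 120·0.9522·0.5871 = 75.5454 − 67.0844 = 8.4610

$8.46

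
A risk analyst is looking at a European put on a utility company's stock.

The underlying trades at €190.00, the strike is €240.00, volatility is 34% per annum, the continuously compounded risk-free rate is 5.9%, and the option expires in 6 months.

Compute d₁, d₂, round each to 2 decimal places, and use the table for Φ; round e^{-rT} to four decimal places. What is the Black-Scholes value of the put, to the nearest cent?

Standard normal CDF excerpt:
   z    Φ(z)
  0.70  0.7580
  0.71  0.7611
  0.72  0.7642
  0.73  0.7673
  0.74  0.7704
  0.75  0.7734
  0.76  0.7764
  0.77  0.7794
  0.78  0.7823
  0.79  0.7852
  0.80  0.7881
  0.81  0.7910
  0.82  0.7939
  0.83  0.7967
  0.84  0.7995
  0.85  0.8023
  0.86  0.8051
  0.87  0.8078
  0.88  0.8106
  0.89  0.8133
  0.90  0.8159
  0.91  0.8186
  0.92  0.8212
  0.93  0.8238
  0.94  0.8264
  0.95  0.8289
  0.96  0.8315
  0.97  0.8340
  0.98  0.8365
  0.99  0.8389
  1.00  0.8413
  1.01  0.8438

σ√T = 0.34·√0.5 = 0.2404
d₁ = [ln(190/240) + (0.059 + 0.34²/2)·0.5] / 0.2404 = [-0.2336 + 0.0584] / 0.2404 = -0.7288 ⇒ -0.73
d₂ = d₁ − σ√T = -0.7288 − 0.2404 = -0.9692 ⇒ -0.97
exp(−rT) = exp(−0.059·0.5) = 0.9709
N(−d₂) = N(0.97) = 0.8340;  N(−d₁) = N(0.73) = 0.7673
P = 240·0.9709·0.8340 − 190·0.7673 = 194.3353 − 145.7870 = 48.5483

€48.55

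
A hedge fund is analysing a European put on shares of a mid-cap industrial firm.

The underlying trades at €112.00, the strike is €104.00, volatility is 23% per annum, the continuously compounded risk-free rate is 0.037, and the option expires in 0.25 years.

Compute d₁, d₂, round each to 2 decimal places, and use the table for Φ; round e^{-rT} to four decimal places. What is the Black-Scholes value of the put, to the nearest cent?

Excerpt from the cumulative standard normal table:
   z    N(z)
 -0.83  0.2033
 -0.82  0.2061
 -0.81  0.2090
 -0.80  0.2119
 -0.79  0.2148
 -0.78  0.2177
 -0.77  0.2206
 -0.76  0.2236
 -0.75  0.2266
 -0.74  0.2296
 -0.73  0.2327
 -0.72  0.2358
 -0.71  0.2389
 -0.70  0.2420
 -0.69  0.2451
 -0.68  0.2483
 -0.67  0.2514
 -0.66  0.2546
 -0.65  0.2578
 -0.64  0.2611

T = 0.25;  σ√T = 0.1150
d₁ = [ln(112/104) + (0.037 + 0.23²/2)·0.25] / 0.1150 = [0.0741 + 0.0159] / 0.1150 = 0.7824 which rounds to 0.78
d₂ = d₁ − σ√T = 0.7824 − 0.1150 = 0.6674 which rounds to 0.67
exp(−rT) = exp(−0.037·0.25) = 0.9908
P = 104·0.9908·N(-0.67) − 112·N(-0.78) = 104·0.9908·0.2514 − 112·0.2177 = 25.9051 − 24.3824 = 1.5227

€1.52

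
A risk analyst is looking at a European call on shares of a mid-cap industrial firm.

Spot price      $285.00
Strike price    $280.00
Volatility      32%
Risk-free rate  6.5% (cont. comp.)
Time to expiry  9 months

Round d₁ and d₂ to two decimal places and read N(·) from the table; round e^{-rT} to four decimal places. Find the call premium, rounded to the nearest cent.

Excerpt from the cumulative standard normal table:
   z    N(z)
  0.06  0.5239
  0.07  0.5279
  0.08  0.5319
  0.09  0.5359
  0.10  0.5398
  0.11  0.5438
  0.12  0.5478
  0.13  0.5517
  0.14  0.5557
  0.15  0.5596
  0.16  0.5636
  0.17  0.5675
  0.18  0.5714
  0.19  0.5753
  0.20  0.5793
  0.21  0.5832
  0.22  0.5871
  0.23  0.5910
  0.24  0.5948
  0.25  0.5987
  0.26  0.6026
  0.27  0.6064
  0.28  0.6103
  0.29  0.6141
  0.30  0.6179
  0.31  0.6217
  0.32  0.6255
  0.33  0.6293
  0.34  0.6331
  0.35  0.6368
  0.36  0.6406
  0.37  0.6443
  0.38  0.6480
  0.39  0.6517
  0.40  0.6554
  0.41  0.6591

$40.73

T = 0.75;  σ√T = 0.2771
d₁ = [ln(285/280) + (0.065 + 0.32²/2)·0.75] / 0.2771 = [0.0177 + 0.0872] / 0.2771 = 0.3783 ⇒ 0.38
d₂ = d₁ − σ√T = 0.3783 − 0.2771 = 0.1012 ⇒ 0.10
exp(−rT) = exp(−0.065·0.75) = 0.9524
C = 285·N(0.38) − 280·0.9524·N(0.10) = 285·0.6480 − 280·0.9524·0.5398 = 184.6800 − 143.9495 = 40.7305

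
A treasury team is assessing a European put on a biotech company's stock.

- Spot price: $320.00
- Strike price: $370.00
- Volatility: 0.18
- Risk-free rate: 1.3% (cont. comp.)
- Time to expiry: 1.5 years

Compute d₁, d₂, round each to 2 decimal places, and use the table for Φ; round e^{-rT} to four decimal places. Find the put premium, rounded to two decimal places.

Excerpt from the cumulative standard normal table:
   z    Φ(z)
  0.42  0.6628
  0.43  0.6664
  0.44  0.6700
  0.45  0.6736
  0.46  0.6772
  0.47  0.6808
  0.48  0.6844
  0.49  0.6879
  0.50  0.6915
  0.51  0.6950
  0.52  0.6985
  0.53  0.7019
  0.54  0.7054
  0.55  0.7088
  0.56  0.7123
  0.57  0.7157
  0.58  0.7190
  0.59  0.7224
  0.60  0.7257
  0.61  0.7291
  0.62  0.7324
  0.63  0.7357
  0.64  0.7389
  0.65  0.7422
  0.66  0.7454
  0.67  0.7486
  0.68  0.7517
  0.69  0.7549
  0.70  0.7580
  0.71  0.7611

σ√T = 0.18 × 1.2247 = 0.2205
d₁ = [ln(320/370) + (0.013 + ½·0.18²)·1.5] / (σ√T) = (-0.1452 + 0.0438) / 0.2205 = -0.4599 ≈ -0.46
d₂ = -0.4599 − 0.2205 = -0.6803 ≈ -0.68
exp(−rT) = exp(−0.013·1.5) = 0.9807
P = 370·0.9807·N(0.68) − 320·N(0.46) = 370·0.9807·0.7517 − 320·0.6772 = 272.7611 − 216.7040 = 56.0571

$56.06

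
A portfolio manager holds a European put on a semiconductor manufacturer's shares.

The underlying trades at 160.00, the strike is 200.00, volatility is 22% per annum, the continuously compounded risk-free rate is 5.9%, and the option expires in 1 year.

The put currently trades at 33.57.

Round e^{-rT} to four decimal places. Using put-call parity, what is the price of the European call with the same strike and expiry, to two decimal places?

5.03

exp(−rT) = exp(−0.059·1) = 0.9427
Put-call parity: C − P = S − K·e^(−rT) = 160 − 200·0.9427 = 160 − 188.5400 = -28.5400
C = P + (C − P) = 33.57 + (-28.5400) = 5.0300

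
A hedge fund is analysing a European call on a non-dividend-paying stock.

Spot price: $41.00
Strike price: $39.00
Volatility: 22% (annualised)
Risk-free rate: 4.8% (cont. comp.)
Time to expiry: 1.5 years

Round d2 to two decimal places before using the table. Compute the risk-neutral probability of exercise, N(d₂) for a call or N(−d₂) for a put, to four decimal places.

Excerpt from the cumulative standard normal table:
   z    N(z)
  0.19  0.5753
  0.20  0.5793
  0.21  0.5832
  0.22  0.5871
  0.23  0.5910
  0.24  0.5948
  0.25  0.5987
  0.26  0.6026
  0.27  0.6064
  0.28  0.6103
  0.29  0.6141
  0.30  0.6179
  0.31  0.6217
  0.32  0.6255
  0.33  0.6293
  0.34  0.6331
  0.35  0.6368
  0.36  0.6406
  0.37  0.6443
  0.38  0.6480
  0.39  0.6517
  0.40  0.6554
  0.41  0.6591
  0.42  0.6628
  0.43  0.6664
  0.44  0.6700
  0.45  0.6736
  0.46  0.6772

0.6255

σ√T = 0.22 × 1.2247 = 0.2694
ln(S/K) + (r + σ²/2)T = ln(41/39) + (0.048 + 0.22²/2)·1.5 = 0.0500 + 0.1083 = 0.1583
d₁ = 0.1583 / 0.2694 = 0.5875 → 0.59
d₂ = d₁ − σ√T = 0.5875 − 0.2694 = 0.3181 → 0.32
Risk-neutral Pr[S_T > K] = N(d₂) = N(0.32) = 0.6255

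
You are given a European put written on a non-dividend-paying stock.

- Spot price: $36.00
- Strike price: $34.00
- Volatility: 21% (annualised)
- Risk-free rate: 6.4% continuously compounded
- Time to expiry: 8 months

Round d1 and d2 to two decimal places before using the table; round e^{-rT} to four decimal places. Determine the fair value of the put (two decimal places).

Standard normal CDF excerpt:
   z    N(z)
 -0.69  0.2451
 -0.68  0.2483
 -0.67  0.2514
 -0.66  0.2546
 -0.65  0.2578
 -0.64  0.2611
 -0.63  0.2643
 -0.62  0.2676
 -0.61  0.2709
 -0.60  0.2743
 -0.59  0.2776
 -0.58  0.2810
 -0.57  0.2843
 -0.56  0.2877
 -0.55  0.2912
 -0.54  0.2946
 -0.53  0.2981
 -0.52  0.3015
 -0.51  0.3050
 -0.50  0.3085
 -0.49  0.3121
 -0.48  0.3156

σ√T = 0.21 × 0.8165 = 0.1715
d₁ = [ln(36/34) + (0.064 + ½·0.21²)·0.6667] / (σ√T) = (0.0572 + 0.0574) / 0.1715 = 0.6679 → 0.67
d₂ = 0.6679 − 0.1715 = 0.4965 → 0.50
e^(−rT) = e^(−0.064·0.6667) = 0.9582
N(−d₂) = N(-0.50) = 0.3085;  N(−d₁) = N(-0.67) = 0.2514
P = 34·0.9582·0.3085 − 36·0.2514 = 10.0506 − 9.0504 = 1.0002

$1.00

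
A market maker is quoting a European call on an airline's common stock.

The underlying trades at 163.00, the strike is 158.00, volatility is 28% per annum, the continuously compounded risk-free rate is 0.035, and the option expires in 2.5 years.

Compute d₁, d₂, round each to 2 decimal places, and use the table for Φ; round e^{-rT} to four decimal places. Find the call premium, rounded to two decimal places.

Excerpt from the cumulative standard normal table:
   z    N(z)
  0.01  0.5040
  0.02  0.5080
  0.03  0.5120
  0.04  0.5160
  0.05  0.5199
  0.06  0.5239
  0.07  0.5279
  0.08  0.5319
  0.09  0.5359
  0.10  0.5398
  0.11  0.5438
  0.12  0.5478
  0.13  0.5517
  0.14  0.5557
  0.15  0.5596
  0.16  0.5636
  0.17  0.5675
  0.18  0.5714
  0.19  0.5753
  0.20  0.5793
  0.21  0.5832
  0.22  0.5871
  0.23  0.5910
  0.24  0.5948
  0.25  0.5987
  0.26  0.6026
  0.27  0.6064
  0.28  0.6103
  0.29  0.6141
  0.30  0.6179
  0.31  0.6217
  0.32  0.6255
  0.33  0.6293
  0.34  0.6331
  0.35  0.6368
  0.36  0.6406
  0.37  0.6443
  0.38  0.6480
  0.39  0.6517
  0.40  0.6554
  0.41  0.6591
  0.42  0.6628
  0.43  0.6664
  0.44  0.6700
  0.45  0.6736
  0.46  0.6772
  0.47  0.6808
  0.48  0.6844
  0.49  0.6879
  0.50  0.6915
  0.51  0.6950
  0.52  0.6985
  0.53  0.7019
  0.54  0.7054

36.87

σ√T = 0.28 × 1.5811 = 0.4427
d₁ = [ln(163/158) + (0.035 + 0.28²/2)·2.5] / 0.4427 = [0.0312 + 0.1855] / 0.4427 = 0.4894 ⇒ 0.49
d₂ = d₁ − σ√T = 0.4894 − 0.4427 = 0.0467 ⇒ 0.05
exp(−rT) = exp(−0.035·2.5) = 0.9162
N(d₁) = N(0.49) = 0.6879;  N(d₂) = N(0.05) = 0.5199
C = 163·0.6879 − 158·0.9162·0.5199 = 112.1277 − 75.2605 = 36.8672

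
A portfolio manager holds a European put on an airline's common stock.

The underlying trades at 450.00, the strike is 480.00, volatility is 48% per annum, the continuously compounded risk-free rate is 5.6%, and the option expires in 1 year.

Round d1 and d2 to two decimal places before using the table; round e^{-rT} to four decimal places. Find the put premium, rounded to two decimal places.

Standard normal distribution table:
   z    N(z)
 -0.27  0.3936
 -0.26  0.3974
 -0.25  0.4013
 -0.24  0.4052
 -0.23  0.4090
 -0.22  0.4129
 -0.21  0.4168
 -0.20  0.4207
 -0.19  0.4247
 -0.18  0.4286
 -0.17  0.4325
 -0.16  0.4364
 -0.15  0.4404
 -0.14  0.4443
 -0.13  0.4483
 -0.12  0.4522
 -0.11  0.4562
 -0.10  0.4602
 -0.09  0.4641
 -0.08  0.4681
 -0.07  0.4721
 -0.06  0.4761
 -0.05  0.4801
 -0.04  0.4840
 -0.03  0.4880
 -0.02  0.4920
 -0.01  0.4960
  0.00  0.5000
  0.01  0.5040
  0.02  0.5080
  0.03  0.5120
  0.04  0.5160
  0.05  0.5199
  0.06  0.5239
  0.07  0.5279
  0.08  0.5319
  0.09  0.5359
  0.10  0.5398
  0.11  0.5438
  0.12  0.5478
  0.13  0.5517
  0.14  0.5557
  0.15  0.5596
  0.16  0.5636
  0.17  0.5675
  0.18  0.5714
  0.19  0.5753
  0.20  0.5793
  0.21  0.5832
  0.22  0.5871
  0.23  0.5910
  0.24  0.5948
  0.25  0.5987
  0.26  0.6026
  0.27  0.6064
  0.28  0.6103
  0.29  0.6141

87.68

σ√T = 0.48·√1 = 0.4800
d₁ = [ln(450/480) + (0.056 + ½·0.48²)·1] / (σ√T) = (-0.0645 + 0.1712) / 0.4800 = 0.2222 ≈ 0.22
d₂ = 0.2222 − 0.4800 = -0.2578 ≈ -0.26
exp(−rT) = exp(−0.056·1) = 0.9455
P = 480·0.9455·N(0.26) − 450·N(-0.22) = 480·0.9455·0.6026 − 450·0.4129 = 273.4840 − 185.8050 = 87.6790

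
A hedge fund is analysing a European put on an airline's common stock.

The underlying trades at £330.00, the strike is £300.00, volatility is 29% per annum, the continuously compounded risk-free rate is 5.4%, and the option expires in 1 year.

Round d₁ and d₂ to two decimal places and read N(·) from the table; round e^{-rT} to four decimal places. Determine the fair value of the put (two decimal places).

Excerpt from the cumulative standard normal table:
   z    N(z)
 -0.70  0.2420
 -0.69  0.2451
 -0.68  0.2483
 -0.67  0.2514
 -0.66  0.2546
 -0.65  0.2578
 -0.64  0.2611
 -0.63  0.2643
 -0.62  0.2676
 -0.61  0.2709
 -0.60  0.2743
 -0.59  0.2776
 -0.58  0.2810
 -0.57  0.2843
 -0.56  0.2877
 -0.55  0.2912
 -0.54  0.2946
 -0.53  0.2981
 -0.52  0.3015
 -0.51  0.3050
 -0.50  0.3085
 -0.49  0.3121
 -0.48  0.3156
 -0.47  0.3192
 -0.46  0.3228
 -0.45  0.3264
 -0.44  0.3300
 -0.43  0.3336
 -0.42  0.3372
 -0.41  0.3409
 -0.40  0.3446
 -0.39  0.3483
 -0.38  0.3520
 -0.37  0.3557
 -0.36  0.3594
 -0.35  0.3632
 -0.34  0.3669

£17.08

T = 1;  σ√T = 0.2900
d₁ = [ln(330/300) + (0.054 + 0.29²/2)·1] / 0.2900 = [0.0953 + 0.0960] / 0.2900 = 0.6599 ⇒ 0.66
d₂ = d₁ − σ√T = 0.6599 − 0.2900 = 0.3699 ⇒ 0.37
exp(−rT) = exp(−0.054·1) = 0.9474
N(−d₂) = N(-0.37) = 0.3557;  N(−d₁) = N(-0.66) = 0.2546
P = 300·0.9474·0.3557 − 330·0.2546 = 101.0971 − 84.0180 = 17.0791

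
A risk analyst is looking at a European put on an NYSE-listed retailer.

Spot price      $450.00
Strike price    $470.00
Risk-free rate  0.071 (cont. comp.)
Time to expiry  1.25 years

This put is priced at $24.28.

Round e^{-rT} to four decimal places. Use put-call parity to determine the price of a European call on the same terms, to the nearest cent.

exp(−rT) = exp(−0.071·1.25) = 0.9151
Put-call parity: C − P = S − K·e^(−rT) = 450 − 470·0.9151 = 450 − 430.0970 = 19.9030
C = P + (C − P) = 24.28 + (19.9030) = 44.1830

$44.18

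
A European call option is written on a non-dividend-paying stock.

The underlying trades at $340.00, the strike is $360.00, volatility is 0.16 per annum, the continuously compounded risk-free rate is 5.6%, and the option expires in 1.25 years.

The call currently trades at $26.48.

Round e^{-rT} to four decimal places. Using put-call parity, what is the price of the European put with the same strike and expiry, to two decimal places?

e^(−rT) = e^(−0.056·1.25) = 0.9324
Put-call parity: C − P = S − K·e^(−rT) = 340 − 360·0.9324 = 340 − 335.6640 = 4.3360
P = C − (C − P) = 26.48 − (4.3360) = 22.1440

$22.14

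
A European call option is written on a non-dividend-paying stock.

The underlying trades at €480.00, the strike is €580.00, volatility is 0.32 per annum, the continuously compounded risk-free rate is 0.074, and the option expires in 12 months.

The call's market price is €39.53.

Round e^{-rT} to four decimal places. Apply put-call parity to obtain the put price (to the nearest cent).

€98.18

e^(−rT) = e^(−0.074·1) = 0.9287
Put-call parity: C − P = S − K·e^(−rT) = 480 − 580·0.9287 = 480 − 538.6460 = -58.6460
P = C − (C − P) = 39.53 − (-58.6460) = 98.1760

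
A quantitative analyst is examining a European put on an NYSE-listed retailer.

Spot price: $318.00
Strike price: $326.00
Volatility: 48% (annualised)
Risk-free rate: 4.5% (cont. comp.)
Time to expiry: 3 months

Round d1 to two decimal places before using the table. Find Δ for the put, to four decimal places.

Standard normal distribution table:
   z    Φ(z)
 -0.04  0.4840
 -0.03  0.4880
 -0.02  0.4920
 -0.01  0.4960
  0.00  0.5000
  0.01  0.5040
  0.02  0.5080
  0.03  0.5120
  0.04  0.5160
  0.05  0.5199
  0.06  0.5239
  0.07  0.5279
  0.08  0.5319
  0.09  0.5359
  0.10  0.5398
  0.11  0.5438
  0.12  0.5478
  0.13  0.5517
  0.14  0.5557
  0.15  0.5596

-0.4761

σ√T = 0.48·√0.25 = 0.2400
d₁ = [ln(318/326) + (0.045 + 0.48²/2)·0.25] / 0.2400 = [-0.0248 + 0.0401] / 0.2400 = 0.0634 which rounds to 0.06
N(d₁) = N(0.06) = 0.5239
Δ_put = N(d₁) − 1 = 0.5239 − 1 = -0.4761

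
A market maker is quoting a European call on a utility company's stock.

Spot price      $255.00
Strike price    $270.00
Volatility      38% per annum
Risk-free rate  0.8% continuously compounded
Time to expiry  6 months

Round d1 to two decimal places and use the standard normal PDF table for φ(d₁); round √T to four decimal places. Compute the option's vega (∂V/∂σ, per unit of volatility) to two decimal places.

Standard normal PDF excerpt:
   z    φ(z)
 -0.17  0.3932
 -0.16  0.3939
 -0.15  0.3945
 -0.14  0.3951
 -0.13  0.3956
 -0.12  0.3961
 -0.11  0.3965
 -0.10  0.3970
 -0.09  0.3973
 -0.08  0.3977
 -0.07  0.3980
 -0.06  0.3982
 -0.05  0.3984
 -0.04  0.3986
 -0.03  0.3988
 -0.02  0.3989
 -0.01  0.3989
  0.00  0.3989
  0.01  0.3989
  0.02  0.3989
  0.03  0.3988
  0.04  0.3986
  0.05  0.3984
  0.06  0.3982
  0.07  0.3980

σ√T = 0.38 × 0.7071 = 0.2687
ln(S/K) + (r + σ²/2)T = ln(255/270) + (0.008 + 0.38²/2)·0.5 = -0.0572 + 0.0401 = -0.0171
d₁ = -0.0171 / 0.2687 = -0.0635 ⇒ -0.06
√T = √0.5 = 0.7071
φ(d₁) = φ(-0.06) = 0.3982
vega = S·φ(d₁)·√T = 255·0.3982·0.7071 = 71.7996

71.80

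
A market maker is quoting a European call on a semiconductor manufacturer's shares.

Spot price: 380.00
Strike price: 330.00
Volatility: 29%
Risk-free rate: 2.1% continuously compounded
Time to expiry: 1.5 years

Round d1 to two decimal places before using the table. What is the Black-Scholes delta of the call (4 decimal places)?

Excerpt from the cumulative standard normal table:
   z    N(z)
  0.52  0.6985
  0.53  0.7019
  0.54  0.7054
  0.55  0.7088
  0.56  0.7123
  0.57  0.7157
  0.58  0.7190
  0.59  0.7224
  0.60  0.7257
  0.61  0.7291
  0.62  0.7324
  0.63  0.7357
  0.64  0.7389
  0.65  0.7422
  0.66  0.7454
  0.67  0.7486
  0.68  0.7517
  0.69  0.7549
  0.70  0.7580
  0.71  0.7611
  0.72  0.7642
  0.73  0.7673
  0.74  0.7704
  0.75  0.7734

0.7454

T = 1.5;  σ√T = 0.3552
ln(S/K) + (r + σ²/2)T = ln(380/330) + (0.021 + 0.29²/2)·1.5 = 0.1411 + 0.0946 = 0.2357
d₁ = 0.2357 / 0.3552 = 0.6635 which rounds to 0.66
N(d₁) = N(0.66) = 0.7454
Δ_call = N(d₁) = 0.7454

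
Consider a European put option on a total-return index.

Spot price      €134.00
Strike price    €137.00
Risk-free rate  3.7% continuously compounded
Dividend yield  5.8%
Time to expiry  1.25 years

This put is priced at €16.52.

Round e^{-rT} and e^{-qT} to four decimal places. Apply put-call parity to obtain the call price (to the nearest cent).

e^(−qT) = e^(−0.058·1.25) = 0.9301;  e^(−rT) = e^(−0.037·1.25) = 0.9548
Put-call parity: C − P = S·e^(−qT) − K·e^(−rT) = 134·0.9301 − 137·0.9548 = 124.6334 − 130.8076 = -6.1742
C = P + (C − P) = 16.52 + (-6.1742) = 10.3458

€10.35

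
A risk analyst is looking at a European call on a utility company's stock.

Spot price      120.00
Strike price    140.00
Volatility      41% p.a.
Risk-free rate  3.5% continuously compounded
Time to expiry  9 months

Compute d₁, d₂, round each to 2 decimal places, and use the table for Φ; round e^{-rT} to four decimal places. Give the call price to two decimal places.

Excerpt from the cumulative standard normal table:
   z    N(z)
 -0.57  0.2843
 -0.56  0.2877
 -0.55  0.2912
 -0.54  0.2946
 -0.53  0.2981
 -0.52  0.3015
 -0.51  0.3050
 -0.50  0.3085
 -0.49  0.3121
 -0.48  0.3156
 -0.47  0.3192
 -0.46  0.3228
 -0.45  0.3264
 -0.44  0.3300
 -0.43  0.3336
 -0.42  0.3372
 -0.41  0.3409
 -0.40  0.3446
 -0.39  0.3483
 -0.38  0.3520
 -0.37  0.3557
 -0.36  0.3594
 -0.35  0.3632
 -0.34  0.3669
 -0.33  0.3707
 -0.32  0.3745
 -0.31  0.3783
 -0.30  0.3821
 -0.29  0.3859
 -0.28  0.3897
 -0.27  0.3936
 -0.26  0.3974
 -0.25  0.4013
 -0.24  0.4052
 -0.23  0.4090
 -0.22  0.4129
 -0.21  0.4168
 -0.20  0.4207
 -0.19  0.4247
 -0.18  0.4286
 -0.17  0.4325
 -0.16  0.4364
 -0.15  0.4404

11.26

σ√T = 0.41 × 0.8660 = 0.3551
d₁ = [ln(120/140) + (0.035 + 0.41²/2)·0.75] / 0.3551 = [-0.1542 + 0.0893] / 0.3551 = -0.1827 → -0.18
d₂ = d₁ − σ√T = -0.1827 − 0.3551 = -0.5377 → -0.54
exp(−rT) = exp(−0.035·0.75) = 0.9741
N(d₁) = N(-0.18) = 0.4286;  N(d₂) = N(-0.54) = 0.2946
C = 120·0.4286 − 140·0.9741·0.2946 = 51.4320 − 40.1758 = 11.2562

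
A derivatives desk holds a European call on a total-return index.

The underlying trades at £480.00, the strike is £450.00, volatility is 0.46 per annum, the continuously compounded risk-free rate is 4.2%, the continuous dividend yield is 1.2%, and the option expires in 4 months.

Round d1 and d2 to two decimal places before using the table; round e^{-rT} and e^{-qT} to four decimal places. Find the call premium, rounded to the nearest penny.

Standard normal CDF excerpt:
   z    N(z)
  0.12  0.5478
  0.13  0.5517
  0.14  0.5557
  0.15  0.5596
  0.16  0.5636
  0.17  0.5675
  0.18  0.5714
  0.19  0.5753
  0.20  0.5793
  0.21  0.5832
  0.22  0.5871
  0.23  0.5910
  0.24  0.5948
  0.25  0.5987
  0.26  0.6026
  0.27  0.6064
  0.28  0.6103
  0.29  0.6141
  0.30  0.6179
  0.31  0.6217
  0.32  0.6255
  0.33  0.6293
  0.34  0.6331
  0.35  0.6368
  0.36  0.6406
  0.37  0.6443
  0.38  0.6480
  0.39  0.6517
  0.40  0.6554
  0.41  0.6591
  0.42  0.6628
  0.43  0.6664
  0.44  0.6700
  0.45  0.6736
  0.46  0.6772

σ√T = 0.46 × 0.5774 = 0.2656
d₁ = [ln(480/450) + (0.042 − 0.012 + 0.46²/2)·0.3333] / 0.2656 = [0.0645 + 0.0453] / 0.2656 = 0.4135 → 0.41
d₂ = d₁ − σ√T = 0.4135 − 0.2656 = 0.1479 → 0.15
e^(−qT) = e^(−0.012·0.3333) = 0.9960;  e^(−rT) = e^(−0.042·0.3333) = 0.9861
N(d₁) = N(0.41) = 0.6591;  N(d₂) = N(0.15) = 0.5596
C = 480·0.9960·0.6591 − 450·0.9861·0.5596 = 315.1025 − 248.3197 = 66.7828

£66.78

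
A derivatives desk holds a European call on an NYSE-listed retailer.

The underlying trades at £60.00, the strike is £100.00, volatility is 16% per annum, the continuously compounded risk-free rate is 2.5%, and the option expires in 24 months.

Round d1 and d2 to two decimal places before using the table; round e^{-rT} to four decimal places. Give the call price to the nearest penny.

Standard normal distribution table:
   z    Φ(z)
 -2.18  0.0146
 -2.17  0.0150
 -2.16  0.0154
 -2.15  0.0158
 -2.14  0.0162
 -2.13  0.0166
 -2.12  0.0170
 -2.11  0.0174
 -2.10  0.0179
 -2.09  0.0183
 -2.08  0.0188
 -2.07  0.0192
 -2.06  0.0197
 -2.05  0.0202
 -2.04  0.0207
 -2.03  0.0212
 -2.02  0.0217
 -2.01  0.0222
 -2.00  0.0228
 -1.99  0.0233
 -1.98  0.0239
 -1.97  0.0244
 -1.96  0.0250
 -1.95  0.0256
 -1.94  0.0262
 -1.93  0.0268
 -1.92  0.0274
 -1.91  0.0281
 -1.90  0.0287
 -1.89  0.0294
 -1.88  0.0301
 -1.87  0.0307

σ√T = 0.16 × 1.4142 = 0.2263
ln(S/K) + (r + σ²/2)T = ln(60/100) + (0.025 + 0.16²/2)·2 = -0.5108 + 0.0756 = -0.4352
d₁ = -0.4352 / 0.2263 = -1.9234 ≈ -1.92
d₂ = d₁ − σ√T = -1.9234 − 0.2263 = -2.1497 ≈ -2.15
e^(−rT) = e^(−0.025·2) = 0.9512
N(d₁) = N(-1.92) = 0.0274;  N(d₂) = N(-2.15) = 0.0158
C = 60·0.0274 − 100·0.9512·0.0158 = 1.6440 − 1.5029 = 0.1411

£0.14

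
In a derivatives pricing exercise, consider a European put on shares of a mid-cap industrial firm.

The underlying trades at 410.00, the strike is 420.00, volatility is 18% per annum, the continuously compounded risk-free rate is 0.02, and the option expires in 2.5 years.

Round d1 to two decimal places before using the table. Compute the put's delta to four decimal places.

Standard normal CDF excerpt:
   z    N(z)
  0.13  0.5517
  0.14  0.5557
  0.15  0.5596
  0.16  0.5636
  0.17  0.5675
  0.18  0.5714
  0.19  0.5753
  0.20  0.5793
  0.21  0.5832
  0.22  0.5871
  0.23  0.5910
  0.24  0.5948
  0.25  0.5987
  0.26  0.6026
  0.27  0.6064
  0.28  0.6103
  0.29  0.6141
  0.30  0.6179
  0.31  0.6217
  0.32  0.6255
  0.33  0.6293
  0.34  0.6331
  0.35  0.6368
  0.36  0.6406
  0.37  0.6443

σ√T = 0.18 × 1.5811 = 0.2846
d₁ = [ln(410/420) + (0.02 + 0.18²/2)·2.5] / 0.2846 = [-0.0241 + 0.0905] / 0.2846 = 0.2333 ≈ 0.23
N(d₁) = N(0.23) = 0.5910
Δ_put = N(d₁) − 1 = 0.5910 − 1 = -0.4090

-0.4090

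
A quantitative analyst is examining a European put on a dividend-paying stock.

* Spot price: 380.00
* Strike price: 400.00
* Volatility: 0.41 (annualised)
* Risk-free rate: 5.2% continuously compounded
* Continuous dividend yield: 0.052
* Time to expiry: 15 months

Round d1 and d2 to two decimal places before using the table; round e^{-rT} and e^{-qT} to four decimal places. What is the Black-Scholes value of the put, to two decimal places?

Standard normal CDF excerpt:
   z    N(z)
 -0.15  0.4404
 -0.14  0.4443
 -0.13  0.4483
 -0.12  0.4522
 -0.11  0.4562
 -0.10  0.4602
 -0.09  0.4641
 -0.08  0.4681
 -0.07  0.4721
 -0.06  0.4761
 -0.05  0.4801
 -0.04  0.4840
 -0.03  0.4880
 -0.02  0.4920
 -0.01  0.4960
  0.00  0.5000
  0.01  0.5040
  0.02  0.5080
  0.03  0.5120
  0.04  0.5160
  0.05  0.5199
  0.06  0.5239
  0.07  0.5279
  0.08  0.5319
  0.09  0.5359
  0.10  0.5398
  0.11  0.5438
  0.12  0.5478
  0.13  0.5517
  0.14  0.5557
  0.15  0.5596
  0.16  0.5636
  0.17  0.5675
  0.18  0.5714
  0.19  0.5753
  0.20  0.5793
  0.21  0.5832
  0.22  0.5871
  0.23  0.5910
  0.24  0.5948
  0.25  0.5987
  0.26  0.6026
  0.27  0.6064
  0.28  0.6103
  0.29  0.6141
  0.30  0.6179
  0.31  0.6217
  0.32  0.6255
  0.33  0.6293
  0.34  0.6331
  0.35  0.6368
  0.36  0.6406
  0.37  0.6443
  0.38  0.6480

σ√T = 0.41 × 1.1180 = 0.4584
ln(S/K) + (r − q + σ²/2)T = ln(380/400) + (0.052 − 0.052 + 0.41²/2)·1.25 = -0.0513 + 0.1051 = 0.0538
d₁ = 0.0538 / 0.4584 = 0.1173 → 0.12
d₂ = d₁ − σ√T = 0.1173 − 0.4584 = -0.3411 → -0.34
e^(−qT) = e^(−0.052·1.25) = 0.9371;  e^(−rT) = e^(−0.052·1.25) = 0.9371
N(−d₂) = N(0.34) = 0.6331;  N(−d₁) = N(-0.12) = 0.4522
P = 400·0.9371·0.6331 − 380·0.9371·0.4522 = 237.3112 − 161.0275 = 76.2837

76.28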